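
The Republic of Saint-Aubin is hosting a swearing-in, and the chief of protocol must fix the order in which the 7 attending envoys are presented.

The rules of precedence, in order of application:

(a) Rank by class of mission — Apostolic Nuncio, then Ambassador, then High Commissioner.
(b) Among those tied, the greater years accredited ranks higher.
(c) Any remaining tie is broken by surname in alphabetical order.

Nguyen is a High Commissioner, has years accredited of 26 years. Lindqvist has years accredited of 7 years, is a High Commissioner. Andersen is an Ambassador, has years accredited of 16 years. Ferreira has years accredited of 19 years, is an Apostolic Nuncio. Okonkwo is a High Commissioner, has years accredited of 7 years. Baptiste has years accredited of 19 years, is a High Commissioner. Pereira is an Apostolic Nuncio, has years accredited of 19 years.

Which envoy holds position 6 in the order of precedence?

Lindqvist

By class of mission: Ferreira and Pereira (Apostolic Nuncio); then Andersen (Ambassador); then Nguyen, Baptiste, Lindqvist and Okonkwo (High Commissioner).
Ferreira and Pereira both have years accredited 19 years, so the next rule applies.
Among Ferreira and Pereira, alphabetically by surname: Ferreira before Pereira.
Among Nguyen, Baptiste, Lindqvist and Okonkwo, by years accredited (higher first): Nguyen (26 years) before Baptiste (19 years) before Lindqvist and Okonkwo (7 years).
Among Lindqvist and Okonkwo, alphabetically by surname: Lindqvist before Okonkwo.
Order: Ferreira, Pereira, Andersen, Nguyen, Baptiste, Lindqvist, Okonkwo.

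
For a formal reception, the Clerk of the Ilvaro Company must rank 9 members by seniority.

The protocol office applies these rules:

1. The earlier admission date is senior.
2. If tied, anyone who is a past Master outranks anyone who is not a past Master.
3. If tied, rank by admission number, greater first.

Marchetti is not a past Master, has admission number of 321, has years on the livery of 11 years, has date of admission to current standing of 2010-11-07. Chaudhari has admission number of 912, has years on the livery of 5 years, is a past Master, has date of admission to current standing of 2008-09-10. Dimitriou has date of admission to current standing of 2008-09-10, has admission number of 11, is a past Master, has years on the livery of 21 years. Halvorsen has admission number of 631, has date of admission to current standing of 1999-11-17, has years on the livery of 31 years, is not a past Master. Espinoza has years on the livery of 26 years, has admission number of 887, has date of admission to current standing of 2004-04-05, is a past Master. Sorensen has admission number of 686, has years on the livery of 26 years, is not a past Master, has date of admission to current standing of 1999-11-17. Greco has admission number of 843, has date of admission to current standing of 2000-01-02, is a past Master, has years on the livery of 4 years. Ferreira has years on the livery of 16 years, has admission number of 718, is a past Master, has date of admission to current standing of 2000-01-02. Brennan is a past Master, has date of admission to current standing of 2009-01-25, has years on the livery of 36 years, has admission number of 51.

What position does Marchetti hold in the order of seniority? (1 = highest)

9

By date of admission to current standing (earlier first): Sorensen and Halvorsen (both 1999-11-17); then Greco and Ferreira (both 2000-01-02); then Espinoza (2004-04-05); then Chaudhari and Dimitriou (both 2008-09-10); then Brennan (2009-01-25); then Marchetti (2010-11-07).
Sorensen and Halvorsen are each not a past Master, so the next rule applies.
Among Sorensen and Halvorsen, by admission number (higher first): Sorensen (686) before Halvorsen (631).
Greco and Ferreira are each a past Master, so the next rule applies.
Among Greco and Ferreira, by admission number (higher first): Greco (843) before Ferreira (718).
Chaudhari and Dimitriou are each a past Master, so the next rule applies.
Among Chaudhari and Dimitriou, by admission number (higher first): Chaudhari (912) before Dimitriou (11).
Order: Sorensen, Halvorsen, Greco, Ferreira, Espinoza, Chaudhari, Dimitriou, Brennan, Marchetti. So position 9.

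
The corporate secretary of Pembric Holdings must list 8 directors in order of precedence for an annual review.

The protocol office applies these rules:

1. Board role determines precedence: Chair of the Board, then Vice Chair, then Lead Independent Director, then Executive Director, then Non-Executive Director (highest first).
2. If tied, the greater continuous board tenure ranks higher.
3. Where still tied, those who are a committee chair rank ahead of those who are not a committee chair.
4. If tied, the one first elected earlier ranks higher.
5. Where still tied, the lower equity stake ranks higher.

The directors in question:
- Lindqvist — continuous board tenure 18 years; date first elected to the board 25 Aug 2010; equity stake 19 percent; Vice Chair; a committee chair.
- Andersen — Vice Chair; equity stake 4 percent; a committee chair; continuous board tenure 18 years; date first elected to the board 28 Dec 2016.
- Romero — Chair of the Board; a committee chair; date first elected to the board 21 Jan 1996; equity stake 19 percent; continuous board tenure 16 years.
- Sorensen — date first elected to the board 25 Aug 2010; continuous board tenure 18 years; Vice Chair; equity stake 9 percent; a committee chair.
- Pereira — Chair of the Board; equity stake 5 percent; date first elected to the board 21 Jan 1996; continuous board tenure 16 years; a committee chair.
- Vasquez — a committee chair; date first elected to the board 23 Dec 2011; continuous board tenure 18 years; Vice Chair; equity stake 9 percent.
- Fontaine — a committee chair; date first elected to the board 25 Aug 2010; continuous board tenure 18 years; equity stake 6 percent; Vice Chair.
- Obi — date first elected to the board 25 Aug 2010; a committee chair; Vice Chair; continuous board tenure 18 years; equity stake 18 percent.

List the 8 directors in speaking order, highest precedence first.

Pereira, Romero, Fontaine, Sorensen, Obi, Lindqvist, Vasquez, Andersen

By board role: Pereira and Romero (Chair of the Board); then Fontaine, Sorensen, Obi, Lindqvist, Vasquez and Andersen (Vice Chair).
Pereira and Romero both have continuous board tenure 16 years, so the next rule applies.
Pereira and Romero are each a committee chair, so the next rule applies.
Pereira and Romero both have date first elected to the board 21 Jan 1996, so the next rule applies.
Among Pereira and Romero, by equity stake (lower first): Pereira (5 percent) before Romero (19 percent).
Fontaine, Sorensen, Obi, Lindqvist, Vasquez and Andersen all have continuous board tenure 18 years, so the next rule applies.
Fontaine, Sorensen, Obi, Lindqvist, Vasquez and Andersen are each a committee chair, so the next rule applies.
Among Fontaine, Sorensen, Obi, Lindqvist, Vasquez and Andersen, by date first elected to the board (earlier first): Fontaine, Sorensen, Obi and Lindqvist (25 Aug 2010) before Vasquez (23 Dec 2011) before Andersen (28 Dec 2016).
Among Fontaine, Sorensen, Obi and Lindqvist, by equity stake (lower first): Fontaine (6 percent) before Sorensen (9 percent) before Obi (18 percent) before Lindqvist (19 percent).
Full order: Pereira, Romero, Fontaine, Sorensen, Obi, Lindqvist, Vasquez, Andersen.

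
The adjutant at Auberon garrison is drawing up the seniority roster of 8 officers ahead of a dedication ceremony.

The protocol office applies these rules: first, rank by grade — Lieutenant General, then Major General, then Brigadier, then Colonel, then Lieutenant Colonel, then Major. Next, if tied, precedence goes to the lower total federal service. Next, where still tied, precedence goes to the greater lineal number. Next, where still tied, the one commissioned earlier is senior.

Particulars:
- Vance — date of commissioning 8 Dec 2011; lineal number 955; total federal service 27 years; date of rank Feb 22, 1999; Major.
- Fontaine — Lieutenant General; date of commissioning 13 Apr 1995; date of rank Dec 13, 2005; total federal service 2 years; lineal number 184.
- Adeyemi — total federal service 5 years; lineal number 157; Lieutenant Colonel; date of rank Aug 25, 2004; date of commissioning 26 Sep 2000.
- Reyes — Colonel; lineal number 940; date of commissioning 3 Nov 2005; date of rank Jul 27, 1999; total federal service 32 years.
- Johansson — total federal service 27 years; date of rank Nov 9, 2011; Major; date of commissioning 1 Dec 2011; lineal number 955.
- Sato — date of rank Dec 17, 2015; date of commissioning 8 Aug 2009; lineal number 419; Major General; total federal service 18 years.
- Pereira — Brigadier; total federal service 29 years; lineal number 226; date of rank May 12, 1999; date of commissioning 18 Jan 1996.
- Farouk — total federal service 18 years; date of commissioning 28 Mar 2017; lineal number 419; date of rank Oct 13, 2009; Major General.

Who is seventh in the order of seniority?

Johansson

By grade: Fontaine (Lieutenant General); then Sato and Farouk (Major General); then Pereira (Brigadier); then Reyes (Colonel); then Adeyemi (Lieutenant Colonel); then Johansson and Vance (Major).
Sato and Farouk both have total federal service 18 years, so the next rule applies.
Sato and Farouk both have lineal number 419, so the next rule applies.
Among Sato and Farouk, by date of commissioning (earlier first): Sato (8 Aug 2009) before Farouk (28 Mar 2017).
Johansson and Vance both have total federal service 27 years, so the next rule applies.
Johansson and Vance both have lineal number 955, so the next rule applies.
Among Johansson and Vance, by date of commissioning (earlier first): Johansson (1 Dec 2011) before Vance (8 Dec 2011).
Order: Fontaine, Sato, Farouk, Pereira, Reyes, Adeyemi, Johansson, Vance.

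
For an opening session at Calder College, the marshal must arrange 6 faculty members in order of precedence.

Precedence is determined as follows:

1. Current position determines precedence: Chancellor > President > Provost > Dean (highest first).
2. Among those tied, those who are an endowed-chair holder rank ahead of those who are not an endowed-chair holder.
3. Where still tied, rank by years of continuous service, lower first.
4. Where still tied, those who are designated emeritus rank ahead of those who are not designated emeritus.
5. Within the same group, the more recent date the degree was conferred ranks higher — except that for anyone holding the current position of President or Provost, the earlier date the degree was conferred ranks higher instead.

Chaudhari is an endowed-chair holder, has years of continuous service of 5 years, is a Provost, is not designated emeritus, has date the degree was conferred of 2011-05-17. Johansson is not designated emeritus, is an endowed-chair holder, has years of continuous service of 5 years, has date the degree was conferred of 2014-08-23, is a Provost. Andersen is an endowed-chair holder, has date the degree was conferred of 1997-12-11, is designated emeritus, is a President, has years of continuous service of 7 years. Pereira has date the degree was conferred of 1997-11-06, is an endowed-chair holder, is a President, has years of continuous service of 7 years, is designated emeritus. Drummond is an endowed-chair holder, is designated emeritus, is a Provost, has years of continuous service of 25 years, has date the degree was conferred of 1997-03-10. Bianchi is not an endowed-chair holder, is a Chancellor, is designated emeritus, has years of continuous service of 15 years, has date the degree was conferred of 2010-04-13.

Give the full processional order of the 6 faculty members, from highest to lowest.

By current position: Bianchi (Chancellor); then Pereira and Andersen (President); then Chaudhari, Johansson and Drummond (Provost).
Pereira and Andersen are each an endowed-chair holder, so the next rule applies.
Pereira and Andersen both have years of continuous service 7 years, so the next rule applies.
Pereira and Andersen are each designated emeritus, so the next rule applies.
Among Pereira and Andersen, by date the degree was conferred (earlier first) (reversed rule for this group): Pereira (1997-11-06) before Andersen (1997-12-11).
Chaudhari, Johansson and Drummond are each an endowed-chair holder, so the next rule applies.
Among Chaudhari, Johansson and Drummond, by years of continuous service (lower first): Chaudhari and Johansson (5 years) before Drummond (25 years).
Chaudhari and Johansson are each not designated emeritus, so the next rule applies.
Among Chaudhari and Johansson, by date the degree was conferred (earlier first) (reversed rule for this group): Chaudhari (2011-05-17) before Johansson (2014-08-23).
Full order: Bianchi, Pereira, Andersen, Chaudhari, Johansson, Drummond.

Bianchi, Pereira, Andersen, Chaudhari, Johansson, Drummond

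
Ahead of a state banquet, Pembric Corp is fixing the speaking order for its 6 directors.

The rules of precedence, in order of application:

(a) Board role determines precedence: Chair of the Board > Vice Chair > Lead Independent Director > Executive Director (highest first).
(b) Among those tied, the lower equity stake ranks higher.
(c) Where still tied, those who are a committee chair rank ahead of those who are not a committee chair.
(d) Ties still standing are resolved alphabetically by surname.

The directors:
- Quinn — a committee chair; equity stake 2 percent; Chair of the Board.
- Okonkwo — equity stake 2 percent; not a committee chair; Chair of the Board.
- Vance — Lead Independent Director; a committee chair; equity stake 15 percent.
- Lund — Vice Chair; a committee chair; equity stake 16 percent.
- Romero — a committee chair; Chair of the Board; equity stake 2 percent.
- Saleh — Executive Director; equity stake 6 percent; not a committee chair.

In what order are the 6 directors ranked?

By board role: Quinn, Romero and Okonkwo (Chair of the Board); then Lund (Vice Chair); then Vance (Lead Independent Director); then Saleh (Executive Director).
Quinn, Romero and Okonkwo all have equity stake 2 percent, so the next rule applies.
Among Quinn, Romero and Okonkwo, a committee chair before not a committee chair: Quinn and Romero (a committee chair) before Okonkwo (not a committee chair).
Among Quinn and Romero, alphabetically by surname: Quinn before Romero.
Full order: Quinn, Romero, Okonkwo, Lund, Vance, Saleh.

Quinn, Romero, Okonkwo, Lund, Vance, Saleh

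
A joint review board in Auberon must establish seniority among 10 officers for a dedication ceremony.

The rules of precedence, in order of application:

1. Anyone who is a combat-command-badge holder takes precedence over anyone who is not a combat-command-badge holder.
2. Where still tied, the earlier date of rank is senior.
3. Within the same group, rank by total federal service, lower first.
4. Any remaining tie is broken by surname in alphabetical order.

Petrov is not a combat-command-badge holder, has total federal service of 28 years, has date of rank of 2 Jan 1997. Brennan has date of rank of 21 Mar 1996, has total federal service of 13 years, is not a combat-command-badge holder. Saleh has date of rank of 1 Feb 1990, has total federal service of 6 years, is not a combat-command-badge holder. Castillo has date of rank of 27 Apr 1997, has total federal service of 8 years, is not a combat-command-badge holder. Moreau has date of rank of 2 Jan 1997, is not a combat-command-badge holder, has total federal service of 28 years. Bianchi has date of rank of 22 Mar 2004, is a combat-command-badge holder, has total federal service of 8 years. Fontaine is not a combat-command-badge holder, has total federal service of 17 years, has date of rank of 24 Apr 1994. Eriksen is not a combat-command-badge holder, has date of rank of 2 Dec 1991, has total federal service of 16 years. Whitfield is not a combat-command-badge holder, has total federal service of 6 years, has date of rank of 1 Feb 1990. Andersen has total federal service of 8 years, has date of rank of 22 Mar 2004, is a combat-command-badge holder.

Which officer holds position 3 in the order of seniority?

Saleh

By the first rule: Andersen and Bianchi (both a combat-command-badge holder); then Saleh, Whitfield, Eriksen, Fontaine, Brennan, Moreau, Petrov and Castillo (each not a combat-command-badge holder).
Andersen and Bianchi both have date of rank 22 Mar 2004, so the next rule applies.
Andersen and Bianchi both have total federal service 8 years, so the next rule applies.
Among Andersen and Bianchi, alphabetically by surname: Andersen before Bianchi.
Among Saleh, Whitfield, Eriksen, Fontaine, Brennan, Moreau, Petrov and Castillo, by date of rank (earlier first): Saleh and Whitfield (1 Feb 1990) before Eriksen (2 Dec 1991) before Fontaine (24 Apr 1994) before Brennan (21 Mar 1996) before Moreau and Petrov (2 Jan 1997) before Castillo (27 Apr 1997).
Saleh and Whitfield both have total federal service 6 years, so the next rule applies.
Among Saleh and Whitfield, alphabetically by surname: Saleh before Whitfield.
Moreau and Petrov both have total federal service 28 years, so the next rule applies.
Among Moreau and Petrov, alphabetically by surname: Moreau before Petrov.
Order: Andersen, Bianchi, Saleh, Whitfield, Eriksen, Fontaine, Brennan, Moreau, Petrov, Castillo.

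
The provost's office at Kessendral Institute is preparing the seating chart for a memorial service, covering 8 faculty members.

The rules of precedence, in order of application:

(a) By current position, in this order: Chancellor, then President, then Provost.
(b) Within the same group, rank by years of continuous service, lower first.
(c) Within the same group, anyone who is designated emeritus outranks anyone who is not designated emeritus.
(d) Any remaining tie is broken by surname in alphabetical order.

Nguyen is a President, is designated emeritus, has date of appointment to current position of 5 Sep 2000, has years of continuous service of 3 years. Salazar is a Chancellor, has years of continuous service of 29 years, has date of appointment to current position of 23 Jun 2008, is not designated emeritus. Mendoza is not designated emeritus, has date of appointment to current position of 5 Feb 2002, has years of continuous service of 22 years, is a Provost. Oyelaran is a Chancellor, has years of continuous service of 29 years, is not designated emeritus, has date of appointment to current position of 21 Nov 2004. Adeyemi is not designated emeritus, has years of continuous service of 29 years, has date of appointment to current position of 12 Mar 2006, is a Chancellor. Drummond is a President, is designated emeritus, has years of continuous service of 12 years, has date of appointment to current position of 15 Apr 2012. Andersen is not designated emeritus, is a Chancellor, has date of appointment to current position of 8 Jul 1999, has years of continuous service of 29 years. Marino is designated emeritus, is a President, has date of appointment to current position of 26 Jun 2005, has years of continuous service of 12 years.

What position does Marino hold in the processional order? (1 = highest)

7

By current position: Adeyemi, Andersen, Oyelaran and Salazar (Chancellor); then Nguyen, Drummond and Marino (President); then Mendoza (Provost).
Adeyemi, Andersen, Oyelaran and Salazar all have years of continuous service 29 years, so the next rule applies.
Adeyemi, Andersen, Oyelaran and Salazar are each not designated emeritus, so the next rule applies.
Among Adeyemi, Andersen, Oyelaran and Salazar, alphabetically by surname: Adeyemi before Andersen before Oyelaran before Salazar.
Among Nguyen, Drummond and Marino, by years of continuous service (lower first): Nguyen (3 years) before Drummond and Marino (12 years).
Drummond and Marino are each designated emeritus, so the next rule applies.
Among Drummond and Marino, alphabetically by surname: Drummond before Marino.
Order: Adeyemi, Andersen, Oyelaran, Salazar, Nguyen, Drummond, Marino, Mendoza. So position 7.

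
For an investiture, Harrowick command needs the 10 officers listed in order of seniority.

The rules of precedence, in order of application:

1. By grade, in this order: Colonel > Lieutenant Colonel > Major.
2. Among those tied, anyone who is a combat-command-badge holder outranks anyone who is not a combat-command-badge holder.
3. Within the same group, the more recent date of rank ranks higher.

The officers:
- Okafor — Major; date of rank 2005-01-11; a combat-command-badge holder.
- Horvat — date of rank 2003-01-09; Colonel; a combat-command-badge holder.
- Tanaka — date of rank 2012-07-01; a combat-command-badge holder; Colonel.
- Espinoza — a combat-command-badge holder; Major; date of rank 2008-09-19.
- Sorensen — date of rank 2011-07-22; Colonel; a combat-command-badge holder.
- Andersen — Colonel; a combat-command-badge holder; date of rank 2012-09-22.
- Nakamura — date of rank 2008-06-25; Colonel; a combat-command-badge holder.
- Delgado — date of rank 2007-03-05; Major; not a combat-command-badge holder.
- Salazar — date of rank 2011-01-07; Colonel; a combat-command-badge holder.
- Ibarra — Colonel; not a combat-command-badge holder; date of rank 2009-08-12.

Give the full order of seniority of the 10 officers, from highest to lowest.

By grade: Andersen, Tanaka, Sorensen, Salazar, Nakamura, Horvat and Ibarra (Colonel); then Espinoza, Okafor and Delgado (Major).
Among Andersen, Tanaka, Sorensen, Salazar, Nakamura, Horvat and Ibarra, a combat-command-badge holder before not a combat-command-badge holder: Andersen, Tanaka, Sorensen, Salazar, Nakamura and Horvat (a combat-command-badge holder) before Ibarra (not a combat-command-badge holder).
Among Andersen, Tanaka, Sorensen, Salazar, Nakamura and Horvat, by date of rank (later first): Andersen (2012-09-22) before Tanaka (2012-07-01) before Sorensen (2011-07-22) before Salazar (2011-01-07) before Nakamura (2008-06-25) before Horvat (2003-01-09).
Among Espinoza, Okafor and Delgado, a combat-command-badge holder before not a combat-command-badge holder: Espinoza and Okafor (a combat-command-badge holder) before Delgado (not a combat-command-badge holder).
Among Espinoza and Okafor, by date of rank (later first): Espinoza (2008-09-19) before Okafor (2005-01-11).
Full order: Andersen, Tanaka, Sorensen, Salazar, Nakamura, Horvat, Ibarra, Espinoza, Okafor, Delgado.

Andersen, Tanaka, Sorensen, Salazar, Nakamura, Horvat, Ibarra, Espinoza, Okafor, Delgado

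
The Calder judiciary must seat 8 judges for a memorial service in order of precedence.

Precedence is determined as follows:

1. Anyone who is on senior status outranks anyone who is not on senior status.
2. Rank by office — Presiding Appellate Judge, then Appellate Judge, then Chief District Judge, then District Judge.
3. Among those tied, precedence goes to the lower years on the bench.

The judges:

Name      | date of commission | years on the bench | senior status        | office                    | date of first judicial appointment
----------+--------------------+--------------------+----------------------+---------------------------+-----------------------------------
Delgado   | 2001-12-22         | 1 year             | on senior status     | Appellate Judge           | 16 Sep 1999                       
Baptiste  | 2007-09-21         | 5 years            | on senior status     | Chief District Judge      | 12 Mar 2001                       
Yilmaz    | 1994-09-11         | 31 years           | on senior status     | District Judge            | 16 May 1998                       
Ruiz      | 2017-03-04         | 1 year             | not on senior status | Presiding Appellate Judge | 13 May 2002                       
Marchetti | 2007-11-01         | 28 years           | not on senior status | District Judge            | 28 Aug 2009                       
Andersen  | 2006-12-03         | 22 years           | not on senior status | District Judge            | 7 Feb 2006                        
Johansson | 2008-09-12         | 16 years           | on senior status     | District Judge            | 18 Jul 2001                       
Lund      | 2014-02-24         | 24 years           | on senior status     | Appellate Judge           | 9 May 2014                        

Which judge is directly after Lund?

By the first rule: Delgado, Lund, Baptiste, Johansson and Yilmaz (each on senior status); then Ruiz, Andersen and Marchetti (each not on senior status).
Among Delgado, Lund, Baptiste, Johansson and Yilmaz, by office: Delgado and Lund (Appellate Judge) before Baptiste (Chief District Judge) before Johansson and Yilmaz (District Judge).
Among Delgado and Lund, by years on the bench (lower first): Delgado (1 year) before Lund (24 years).
Among Johansson and Yilmaz, by years on the bench (lower first): Johansson (16 years) before Yilmaz (31 years).
Among Ruiz, Andersen and Marchetti, by office: Ruiz (Presiding Appellate Judge) before Andersen and Marchetti (District Judge).
Among Andersen and Marchetti, by years on the bench (lower first): Andersen (22 years) before Marchetti (28 years).
Order: Delgado, Lund, Baptiste, Johansson, Yilmaz, Ruiz, Andersen, Marchetti.

Baptiste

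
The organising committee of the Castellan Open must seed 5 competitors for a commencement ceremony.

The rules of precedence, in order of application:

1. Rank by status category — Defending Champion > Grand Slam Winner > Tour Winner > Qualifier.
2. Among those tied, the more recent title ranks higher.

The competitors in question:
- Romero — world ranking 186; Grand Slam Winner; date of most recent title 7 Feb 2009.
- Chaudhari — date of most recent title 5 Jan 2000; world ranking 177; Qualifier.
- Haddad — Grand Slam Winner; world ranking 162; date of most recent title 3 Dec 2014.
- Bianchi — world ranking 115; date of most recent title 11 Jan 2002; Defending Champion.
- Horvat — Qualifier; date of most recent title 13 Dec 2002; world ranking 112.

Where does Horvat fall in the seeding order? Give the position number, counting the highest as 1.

By status category: Bianchi (Defending Champion); then Haddad and Romero (Grand Slam Winner); then Horvat and Chaudhari (Qualifier).
Among Haddad and Romero, by date of most recent title (later first): Haddad (3 Dec 2014) before Romero (7 Feb 2009).
Among Horvat and Chaudhari, by date of most recent title (later first): Horvat (13 Dec 2002) before Chaudhari (5 Jan 2000).
Order: Bianchi, Haddad, Romero, Horvat, Chaudhari. So position 4.

4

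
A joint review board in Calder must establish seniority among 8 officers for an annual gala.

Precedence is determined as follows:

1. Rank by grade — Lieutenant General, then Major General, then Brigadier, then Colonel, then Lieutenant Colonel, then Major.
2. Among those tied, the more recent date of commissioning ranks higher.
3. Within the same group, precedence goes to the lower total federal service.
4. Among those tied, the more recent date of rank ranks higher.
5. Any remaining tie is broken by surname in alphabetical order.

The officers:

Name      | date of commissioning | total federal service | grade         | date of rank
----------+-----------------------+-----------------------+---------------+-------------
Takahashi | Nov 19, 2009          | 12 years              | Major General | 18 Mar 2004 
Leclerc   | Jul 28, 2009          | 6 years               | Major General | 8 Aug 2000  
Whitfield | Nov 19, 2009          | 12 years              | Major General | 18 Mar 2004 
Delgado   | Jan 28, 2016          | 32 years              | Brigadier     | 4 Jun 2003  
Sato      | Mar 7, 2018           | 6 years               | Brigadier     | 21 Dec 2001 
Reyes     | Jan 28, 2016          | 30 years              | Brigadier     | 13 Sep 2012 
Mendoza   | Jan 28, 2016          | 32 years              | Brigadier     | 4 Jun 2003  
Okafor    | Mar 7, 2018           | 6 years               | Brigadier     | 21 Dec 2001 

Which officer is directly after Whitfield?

Leclerc

By grade: Takahashi, Whitfield and Leclerc (Major General); then Okafor, Sato, Reyes, Delgado and Mendoza (Brigadier).
Among Takahashi, Whitfield and Leclerc, by date of commissioning (later first): Takahashi and Whitfield (Nov 19, 2009) before Leclerc (Jul 28, 2009).
Takahashi and Whitfield both have total federal service 12 years, so the next rule applies.
Takahashi and Whitfield both have date of rank 18 Mar 2004, so the next rule applies.
Among Takahashi and Whitfield, alphabetically by surname: Takahashi before Whitfield.
Among Okafor, Sato, Reyes, Delgado and Mendoza, by date of commissioning (later first): Okafor and Sato (Mar 7, 2018) before Reyes, Delgado and Mendoza (Jan 28, 2016).
Okafor and Sato both have total federal service 6 years, so the next rule applies.
Okafor and Sato both have date of rank 21 Dec 2001, so the next rule applies.
Among Okafor and Sato, alphabetically by surname: Okafor before Sato.
Among Reyes, Delgado and Mendoza, by total federal service (lower first): Reyes (30 years) before Delgado and Mendoza (32 years).
Delgado and Mendoza both have date of rank 4 Jun 2003, so the next rule applies.
Among Delgado and Mendoza, alphabetically by surname: Delgado before Mendoza.
Order: Takahashi, Whitfield, Leclerc, Okafor, Sato, Reyes, Delgado, Mendoza.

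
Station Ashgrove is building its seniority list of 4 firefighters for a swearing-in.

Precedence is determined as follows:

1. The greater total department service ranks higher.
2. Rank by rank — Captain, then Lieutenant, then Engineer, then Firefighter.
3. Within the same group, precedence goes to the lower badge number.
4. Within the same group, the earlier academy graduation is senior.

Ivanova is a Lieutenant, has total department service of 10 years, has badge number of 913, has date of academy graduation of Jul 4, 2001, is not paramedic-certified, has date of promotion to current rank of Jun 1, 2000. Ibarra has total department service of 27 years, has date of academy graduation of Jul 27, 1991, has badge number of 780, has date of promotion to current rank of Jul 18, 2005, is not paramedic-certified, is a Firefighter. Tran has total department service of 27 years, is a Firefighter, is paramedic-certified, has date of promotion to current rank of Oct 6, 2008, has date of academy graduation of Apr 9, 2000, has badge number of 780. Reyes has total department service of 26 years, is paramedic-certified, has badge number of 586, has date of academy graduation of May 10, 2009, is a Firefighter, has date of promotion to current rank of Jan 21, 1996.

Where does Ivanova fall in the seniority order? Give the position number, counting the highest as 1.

4

By total department service (higher first): Ibarra and Tran (both 27 years); then Reyes (26 years); then Ivanova (10 years).
Ibarra and Tran are each Firefighter, so the next rule applies.
Ibarra and Tran both have badge number 780, so the next rule applies.
Among Ibarra and Tran, by date of academy graduation (earlier first): Ibarra (Jul 27, 1991) before Tran (Apr 9, 2000).
Order: Ibarra, Tran, Reyes, Ivanova. So position 4.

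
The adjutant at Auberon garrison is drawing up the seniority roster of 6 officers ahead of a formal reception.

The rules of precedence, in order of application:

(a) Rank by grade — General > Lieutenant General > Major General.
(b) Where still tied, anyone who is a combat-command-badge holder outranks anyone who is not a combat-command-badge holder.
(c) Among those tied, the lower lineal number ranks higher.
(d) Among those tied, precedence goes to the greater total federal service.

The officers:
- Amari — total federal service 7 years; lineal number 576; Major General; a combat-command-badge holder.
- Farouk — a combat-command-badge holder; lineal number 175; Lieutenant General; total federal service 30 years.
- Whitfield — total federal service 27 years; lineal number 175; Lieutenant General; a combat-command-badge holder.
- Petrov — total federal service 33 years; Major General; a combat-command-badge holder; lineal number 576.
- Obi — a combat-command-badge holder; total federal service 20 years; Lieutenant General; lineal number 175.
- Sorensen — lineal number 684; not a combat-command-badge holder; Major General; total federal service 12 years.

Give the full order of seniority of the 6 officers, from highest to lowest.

By grade: Farouk, Whitfield and Obi (Lieutenant General); then Petrov, Amari and Sorensen (Major General).
Farouk, Whitfield and Obi are each a combat-command-badge holder, so the next rule applies.
Farouk, Whitfield and Obi all have lineal number 175, so the next rule applies.
Among Farouk, Whitfield and Obi, by total federal service (higher first): Farouk (30 years) before Whitfield (27 years) before Obi (20 years).
Among Petrov, Amari and Sorensen, a combat-command-badge holder before not a combat-command-badge holder: Petrov and Amari (a combat-command-badge holder) before Sorensen (not a combat-command-badge holder).
Petrov and Amari both have lineal number 576, so the next rule applies.
Among Petrov and Amari, by total federal service (higher first): Petrov (33 years) before Amari (7 years).
Full order: Farouk, Whitfield, Obi, Petrov, Amari, Sorensen.

Farouk, Whitfield, Obi, Petrov, Amari, Sorensen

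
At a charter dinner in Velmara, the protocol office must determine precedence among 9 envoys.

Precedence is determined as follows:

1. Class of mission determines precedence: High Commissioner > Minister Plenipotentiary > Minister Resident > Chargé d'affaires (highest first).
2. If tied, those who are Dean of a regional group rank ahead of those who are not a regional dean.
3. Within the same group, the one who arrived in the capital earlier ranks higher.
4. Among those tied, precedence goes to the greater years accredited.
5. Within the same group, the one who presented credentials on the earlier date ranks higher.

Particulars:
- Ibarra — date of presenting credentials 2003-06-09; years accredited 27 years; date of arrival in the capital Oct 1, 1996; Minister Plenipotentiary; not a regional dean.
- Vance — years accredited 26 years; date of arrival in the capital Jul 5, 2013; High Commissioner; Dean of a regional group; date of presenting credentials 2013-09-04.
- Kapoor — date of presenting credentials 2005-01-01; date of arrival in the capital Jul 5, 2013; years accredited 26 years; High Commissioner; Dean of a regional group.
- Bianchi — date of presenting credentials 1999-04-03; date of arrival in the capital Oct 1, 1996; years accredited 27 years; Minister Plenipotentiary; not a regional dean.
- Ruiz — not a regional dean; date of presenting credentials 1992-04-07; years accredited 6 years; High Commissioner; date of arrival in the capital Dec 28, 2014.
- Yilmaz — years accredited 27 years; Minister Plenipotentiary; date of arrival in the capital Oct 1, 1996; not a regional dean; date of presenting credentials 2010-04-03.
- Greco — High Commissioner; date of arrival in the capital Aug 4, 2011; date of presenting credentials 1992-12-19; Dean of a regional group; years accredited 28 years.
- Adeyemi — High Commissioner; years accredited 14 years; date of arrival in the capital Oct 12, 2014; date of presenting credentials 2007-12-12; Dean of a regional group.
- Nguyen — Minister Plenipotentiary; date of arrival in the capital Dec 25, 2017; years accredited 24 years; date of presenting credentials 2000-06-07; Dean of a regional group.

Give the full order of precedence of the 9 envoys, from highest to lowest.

By class of mission: Greco, Kapoor, Vance, Adeyemi and Ruiz (High Commissioner); then Nguyen, Bianchi, Ibarra and Yilmaz (Minister Plenipotentiary).
Among Greco, Kapoor, Vance, Adeyemi and Ruiz, Dean of a regional group before not a regional dean: Greco, Kapoor, Vance and Adeyemi (Dean of a regional group) before Ruiz (not a regional dean).
Among Greco, Kapoor, Vance and Adeyemi, by date of arrival in the capital (earlier first): Greco (Aug 4, 2011) before Kapoor and Vance (Jul 5, 2013) before Adeyemi (Oct 12, 2014).
Kapoor and Vance both have years accredited 26 years, so the next rule applies.
Among Kapoor and Vance, by date of presenting credentials (earlier first): Kapoor (2005-01-01) before Vance (2013-09-04).
Among Nguyen, Bianchi, Ibarra and Yilmaz, Dean of a regional group before not a regional dean: Nguyen (Dean of a regional group) before Bianchi, Ibarra and Yilmaz (not a regional dean).
Bianchi, Ibarra and Yilmaz all have date of arrival in the capital Oct 1, 1996, so the next rule applies.
Bianchi, Ibarra and Yilmaz all have years accredited 27 years, so the next rule applies.
Among Bianchi, Ibarra and Yilmaz, by date of presenting credentials (earlier first): Bianchi (1999-04-03) before Ibarra (2003-06-09) before Yilmaz (2010-04-03).
Full order: Greco, Kapoor, Vance, Adeyemi, Ruiz, Nguyen, Bianchi, Ibarra, Yilmaz.

Greco, Kapoor, Vance, Adeyemi, Ruiz, Nguyen, Bianchi, Ibarra, Yilmaz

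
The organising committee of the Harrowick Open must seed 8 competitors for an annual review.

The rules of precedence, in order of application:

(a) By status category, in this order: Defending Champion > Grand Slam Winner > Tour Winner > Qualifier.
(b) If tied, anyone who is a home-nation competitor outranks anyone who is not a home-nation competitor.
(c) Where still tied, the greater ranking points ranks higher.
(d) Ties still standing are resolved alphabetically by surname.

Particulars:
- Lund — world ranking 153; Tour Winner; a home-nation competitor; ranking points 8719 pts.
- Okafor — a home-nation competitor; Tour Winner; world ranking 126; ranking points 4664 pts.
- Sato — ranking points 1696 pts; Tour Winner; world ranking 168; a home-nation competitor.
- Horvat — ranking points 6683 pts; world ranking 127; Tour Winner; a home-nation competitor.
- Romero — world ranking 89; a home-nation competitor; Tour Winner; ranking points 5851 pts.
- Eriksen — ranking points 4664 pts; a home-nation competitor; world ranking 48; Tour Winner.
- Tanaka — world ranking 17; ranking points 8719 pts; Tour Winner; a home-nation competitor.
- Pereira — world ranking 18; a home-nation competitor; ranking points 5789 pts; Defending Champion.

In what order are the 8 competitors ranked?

By status category: Pereira (Defending Champion); then Lund, Tanaka, Horvat, Romero, Eriksen, Okafor and Sato (Tour Winner).
Lund, Tanaka, Horvat, Romero, Eriksen, Okafor and Sato are each a home-nation competitor, so the next rule applies.
Among Lund, Tanaka, Horvat, Romero, Eriksen, Okafor and Sato, by ranking points (higher first): Lund and Tanaka (8719 pts) before Horvat (6683 pts) before Romero (5851 pts) before Eriksen and Okafor (4664 pts) before Sato (1696 pts).
Among Lund and Tanaka, alphabetically by surname: Lund before Tanaka.
Among Eriksen and Okafor, alphabetically by surname: Eriksen before Okafor.
Full order: Pereira, Lund, Tanaka, Horvat, Romero, Eriksen, Okafor, Sato.

Pereira, Lund, Tanaka, Horvat, Romero, Eriksen, Okafor, Sato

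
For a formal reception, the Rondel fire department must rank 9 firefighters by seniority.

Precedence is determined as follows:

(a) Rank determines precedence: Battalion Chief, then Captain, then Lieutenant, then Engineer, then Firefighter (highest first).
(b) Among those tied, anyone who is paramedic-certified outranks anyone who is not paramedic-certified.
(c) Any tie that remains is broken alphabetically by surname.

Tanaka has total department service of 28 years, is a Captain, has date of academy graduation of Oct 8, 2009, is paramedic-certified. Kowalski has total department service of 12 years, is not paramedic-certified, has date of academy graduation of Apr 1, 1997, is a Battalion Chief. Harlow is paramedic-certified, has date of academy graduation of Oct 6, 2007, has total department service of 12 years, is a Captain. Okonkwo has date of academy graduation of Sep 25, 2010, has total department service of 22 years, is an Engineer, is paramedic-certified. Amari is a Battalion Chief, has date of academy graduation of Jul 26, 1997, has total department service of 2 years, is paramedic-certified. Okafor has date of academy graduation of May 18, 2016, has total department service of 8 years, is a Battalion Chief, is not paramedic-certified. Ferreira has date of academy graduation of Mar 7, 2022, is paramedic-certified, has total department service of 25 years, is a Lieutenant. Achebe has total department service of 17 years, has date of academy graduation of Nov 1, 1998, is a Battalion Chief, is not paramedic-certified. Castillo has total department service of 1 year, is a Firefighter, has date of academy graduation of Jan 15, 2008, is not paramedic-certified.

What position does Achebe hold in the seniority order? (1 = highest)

2

By rank: Amari, Achebe, Kowalski and Okafor (Battalion Chief); then Harlow and Tanaka (Captain); then Ferreira (Lieutenant); then Okonkwo (Engineer); then Castillo (Firefighter).
Among Amari, Achebe, Kowalski and Okafor, paramedic-certified before not paramedic-certified: Amari (paramedic-certified) before Achebe, Kowalski and Okafor (not paramedic-certified).
Among Achebe, Kowalski and Okafor, alphabetically by surname: Achebe before Kowalski before Okafor.
Harlow and Tanaka are each paramedic-certified, so the next rule applies.
Among Harlow and Tanaka, alphabetically by surname: Harlow before Tanaka.
Order: Amari, Achebe, Kowalski, Okafor, Harlow, Tanaka, Ferreira, Okonkwo, Castillo. So position 2.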